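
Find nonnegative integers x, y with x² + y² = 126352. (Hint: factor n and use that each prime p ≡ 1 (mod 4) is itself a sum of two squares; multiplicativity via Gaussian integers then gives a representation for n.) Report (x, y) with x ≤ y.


Step 1: Factor n = 126352 = 2^4 · 53 · 149.
Step 2: Check the mod-4 condition on each prime factor: 2 = 2 (special); 53 ≡ 1 (mod 4), exponent 1; 149 ≡ 1 (mod 4), exponent 1.
All primes ≡ 3 (mod 4) appear to even exponent (or don't appear), so by the two-squares theorem n IS expressible as a sum of two squares.
Step 3: Build a representation. Group n = k² · m with k = 4 and m = 53 · 149 = 7897 (a product of primes ≡ 1 (mod 4)); a representation of m scales to one of n via (k·x)² + (k·y)² = k²(x² + y²). Each prime p ≡ 1 (mod 4) is itself a sum of two squares; find a² by testing p − a² for a perfect square:
  53: 53 − 1² = 52, 53 − 2² = 49 = 7² ⇒ 53 = 2² + 7².
  149: 149 − 1² = 148, 149 − 2² = 145, 149 − 3² = 140, 149 − 4² = 133, 149 − 5² = 124, 149 − 6² = 113, 149 − 7² = 100 = 10² ⇒ 149 = 7² + 10².
  Combine using the Brahmagupta–Fibonacci identity (a² + b²)(c² + d²) = (ac − bd)² + (ad + bc)² = (ac + bd)² + (ad − bc)²:
  53 · 149 = 7897: from (2² + 7²)(7² + 10²), take (2·7 − 7·10, 2·10 + 7·7) = (14 − 70, 20 + 49) = (-56, 69); dropping signs (only squares matter) gives (56, 69); check 56² + 69² = 3136 + 4761 = 7897 ✓.
  Scale by k = 4: (4·56, 4·69) = (224, 276).
Step 4: Order so x ≤ y and verify: 224² + 276² = 50176 + 76176 = 126352 = n. ✓

n = 126352 = 224² + 276² (one valid representation with x ≤ y).


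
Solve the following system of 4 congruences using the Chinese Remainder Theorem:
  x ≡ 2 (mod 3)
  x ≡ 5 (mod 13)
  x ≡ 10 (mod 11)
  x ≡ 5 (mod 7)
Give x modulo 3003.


Product of moduli M = 3 · 13 · 11 · 7 = 3003.
Merge one congruence at a time:
  Start: x ≡ 2 (mod 3).
  Combine with x ≡ 5 (mod 13); new modulus lcm = 39.
    Write x = 2 + 3·t and substitute into x ≡ 5 (mod 13): 3·t ≡ 5 − 2 = 3 (mod 13).
    The inverse of 3 mod 13 is 9 (since 3·9 = 27 = 2·13 + 1), so t ≡ 9·3 = 27 ≡ 1 (mod 13).
    Then x = 2 + 3·1 = 5, valid modulo lcm(3, 13) = 39: x ≡ 5 (mod 39).
  Combine with x ≡ 10 (mod 11); new modulus lcm = 429.
    Write x = 5 + 39·t and substitute into x ≡ 10 (mod 11): 39·t ≡ 10 − 5 = 5 (mod 11).
    Reduce coefficients mod 11: 6·t ≡ 5 (mod 11).
    The inverse of 6 mod 11 is 2 (since 6·2 = 12 = 1·11 + 1), so t ≡ 2·5 = 10 ≡ 10 (mod 11).
    Then x = 5 + 39·10 = 395, valid modulo lcm(39, 11) = 429: x ≡ 395 (mod 429).
  Combine with x ≡ 5 (mod 7); new modulus lcm = 3003.
    Write x = 395 + 429·t and substitute into x ≡ 5 (mod 7): 429·t ≡ 5 − 395 = -390 (mod 7).
    Reduce coefficients mod 7: 2·t ≡ 2 (mod 7).
    The inverse of 2 mod 7 is 4 (since 2·4 = 8 = 1·7 + 1), so t ≡ 4·2 = 8 ≡ 1 (mod 7).
    Then x = 395 + 429·1 = 824, valid modulo lcm(429, 7) = 3003: x ≡ 824 (mod 3003).
Verify against each original: 824 mod 3 = 2, 824 mod 13 = 5, 824 mod 11 = 10, 824 mod 7 = 5.

x ≡ 824 (mod 3003).


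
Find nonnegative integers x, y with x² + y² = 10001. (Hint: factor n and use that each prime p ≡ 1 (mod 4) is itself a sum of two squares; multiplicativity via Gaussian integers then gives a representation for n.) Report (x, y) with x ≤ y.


Step 1: Factor n = 10001 = 73 · 137.
Step 2: Check the mod-4 condition on each prime factor: 73 ≡ 1 (mod 4), exponent 1; 137 ≡ 1 (mod 4), exponent 1.
All primes ≡ 3 (mod 4) appear to even exponent (or don't appear), so by the two-squares theorem n IS expressible as a sum of two squares.
Step 3: Build a representation. Here n = 73 · 137 is a product of primes ≡ 1 (mod 4). Each prime p ≡ 1 (mod 4) is itself a sum of two squares; find a² by testing p − a² for a perfect square:
  73: 73 − 1² = 72, 73 − 2² = 69, 73 − 3² = 64 = 8² ⇒ 73 = 3² + 8².
  137: 137 − 1² = 136, 137 − 2² = 133, 137 − 3² = 128, 137 − 4² = 121 = 11² ⇒ 137 = 4² + 11².
  Combine using the Brahmagupta–Fibonacci identity (a² + b²)(c² + d²) = (ac − bd)² + (ad + bc)² = (ac + bd)² + (ad − bc)²:
  73 · 137 = 10001: from (3² + 8²)(4² + 11²), take (3·4 − 8·11, 3·11 + 8·4) = (12 − 88, 33 + 32) = (-76, 65); dropping signs (only squares matter) gives (76, 65); check 76² + 65² = 5776 + 4225 = 10001 ✓.
Step 4: Order so x ≤ y and verify: 65² + 76² = 4225 + 5776 = 10001 = n. ✓

n = 10001 = 65² + 76² (one valid representation with x ≤ y).


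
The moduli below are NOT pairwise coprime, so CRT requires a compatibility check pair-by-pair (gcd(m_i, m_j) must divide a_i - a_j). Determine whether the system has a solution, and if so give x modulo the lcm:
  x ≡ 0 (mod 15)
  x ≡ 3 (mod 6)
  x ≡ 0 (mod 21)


Moduli 15, 6, 21 are not pairwise coprime, so CRT works modulo lcm(m_i) when all pairwise compatibility conditions hold.
Pairwise compatibility: gcd(m_i, m_j) must divide a_i - a_j for every pair.
Merge one congruence at a time:
  Start: x ≡ 0 (mod 15).
  Combine with x ≡ 3 (mod 6): gcd(15, 6) = 3; 3 - 0 = 3, which IS divisible by 3, so compatible.
    Write x = 0 + 15·t and substitute into x ≡ 3 (mod 6): 15·t ≡ 3 − 0 = 3 (mod 6).
    Divide the congruence (and modulus) by g = 3: 5·t ≡ 1 (mod 2).
    Reduce coefficients mod 2: 1·t ≡ 1 (mod 2).
    So t ≡ 1 (mod 2).
    Then x = 0 + 15·1 = 15, valid modulo lcm(15, 6) = 30: x ≡ 15 (mod 30).
  Combine with x ≡ 0 (mod 21): gcd(30, 21) = 3; 0 - 15 = -15, which IS divisible by 3, so compatible.
    Write x = 15 + 30·t and substitute into x ≡ 0 (mod 21): 30·t ≡ 0 − 15 = -15 (mod 21).
    Divide the congruence (and modulus) by g = 3: 10·t ≡ -5 (mod 7).
    Reduce coefficients mod 7: 3·t ≡ 2 (mod 7).
    The inverse of 3 mod 7 is 5 (since 3·5 = 15 = 2·7 + 1), so t ≡ 5·2 = 10 ≡ 3 (mod 7).
    Then x = 15 + 30·3 = 105, valid modulo lcm(30, 21) = 210: x ≡ 105 (mod 210).
Verify: 105 mod 15 = 0, 105 mod 6 = 3, 105 mod 21 = 0.

x ≡ 105 (mod 210).


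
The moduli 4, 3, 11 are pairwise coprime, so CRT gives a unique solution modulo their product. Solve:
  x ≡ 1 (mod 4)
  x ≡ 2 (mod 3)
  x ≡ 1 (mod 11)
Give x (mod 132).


Moduli 4, 3, 11 are pairwise coprime; by CRT there is a unique solution modulo M = 4 · 3 · 11 = 132.
Solve pairwise, accumulating the modulus:
  Start with x ≡ 1 (mod 4).
  Combine with x ≡ 2 (mod 3): since gcd(4, 3) = 1, we get a unique residue mod 12.
    Write x = 1 + 4·t and substitute into x ≡ 2 (mod 3): 4·t ≡ 2 − 1 = 1 (mod 3).
    Reduce coefficients mod 3: 1·t ≡ 1 (mod 3).
    So t ≡ 1 (mod 3).
    Then x = 1 + 4·1 = 5, valid modulo lcm(4, 3) = 12: x ≡ 5 (mod 12).
  Combine with x ≡ 1 (mod 11): since gcd(12, 11) = 1, we get a unique residue mod 132.
    Write x = 5 + 12·t and substitute into x ≡ 1 (mod 11): 12·t ≡ 1 − 5 = -4 (mod 11).
    Reduce coefficients mod 11: 1·t ≡ 7 (mod 11).
    So t ≡ 7 (mod 11).
    Then x = 5 + 12·7 = 89, valid modulo lcm(12, 11) = 132: x ≡ 89 (mod 132).
Verify: 89 mod 4 = 1 ✓, 89 mod 3 = 2 ✓, 89 mod 11 = 1 ✓.

x ≡ 89 (mod 132).


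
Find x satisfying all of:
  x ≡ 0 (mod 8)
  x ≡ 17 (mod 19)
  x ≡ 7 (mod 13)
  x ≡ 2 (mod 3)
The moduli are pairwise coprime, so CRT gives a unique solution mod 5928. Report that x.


Product of moduli M = 8 · 19 · 13 · 3 = 5928.
Merge one congruence at a time:
  Start: x ≡ 0 (mod 8).
  Combine with x ≡ 17 (mod 19); new modulus lcm = 152.
    Write x = 0 + 8·t and substitute into x ≡ 17 (mod 19): 8·t ≡ 17 − 0 = 17 (mod 19).
    The inverse of 8 mod 19 is 12 (since 8·12 = 96 = 5·19 + 1), so t ≡ 12·17 = 204 ≡ 14 (mod 19).
    Then x = 0 + 8·14 = 112, valid modulo lcm(8, 19) = 152: x ≡ 112 (mod 152).
  Combine with x ≡ 7 (mod 13); new modulus lcm = 1976.
    Write x = 112 + 152·t and substitute into x ≡ 7 (mod 13): 152·t ≡ 7 − 112 = -105 (mod 13).
    Reduce coefficients mod 13: 9·t ≡ 12 (mod 13).
    The inverse of 9 mod 13 is 3 (since 9·3 = 27 = 2·13 + 1), so t ≡ 3·12 = 36 ≡ 10 (mod 13).
    Then x = 112 + 152·10 = 1632, valid modulo lcm(152, 13) = 1976: x ≡ 1632 (mod 1976).
  Combine with x ≡ 2 (mod 3); new modulus lcm = 5928.
    Write x = 1632 + 1976·t and substitute into x ≡ 2 (mod 3): 1976·t ≡ 2 − 1632 = -1630 (mod 3).
    Reduce coefficients mod 3: 2·t ≡ 2 (mod 3).
    The inverse of 2 mod 3 is 2 (since 2·2 = 4 = 1·3 + 1), so t ≡ 2·2 = 4 ≡ 1 (mod 3).
    Then x = 1632 + 1976·1 = 3608, valid modulo lcm(1976, 3) = 5928: x ≡ 3608 (mod 5928).
Verify against each original: 3608 mod 8 = 0, 3608 mod 19 = 17, 3608 mod 13 = 7, 3608 mod 3 = 2.

x ≡ 3608 (mod 5928).


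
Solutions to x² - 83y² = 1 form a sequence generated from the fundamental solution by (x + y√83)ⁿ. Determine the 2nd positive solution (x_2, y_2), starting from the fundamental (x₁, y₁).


Step 1: Find the fundamental solution (x₁, y₁) of x² - 83y² = 1.
  Expand √83 as a continued fraction. a₀ = ⌊√83⌋ = 9; iterate m_{k+1} = d_k·a_k − m_k, d_{k+1} = (83 − m_{k+1}²)/d_k, a_{k+1} = ⌊(a₀ + m_{k+1})/d_{k+1}⌋ (starting m₀ = 0, d₀ = 1), with convergents p_k = a_k·p_{k-1} + p_{k-2}, q_k = a_k·q_{k-1} + q_{k-2} (p₋₁ = 1, q₋₁ = 0):
  k = 0: a₀ = 9; p₀/q₀ = 9/1; p₀² − 83·q₀² = 81 − 83 = -2.
  k = 1: m = 9, d = 2, a = ⌊(9 + 9)/2⌋ = 9; p/q = (9·9 + 1)/(9·1 + 0) = 82/9; p² − 83·q² = 6724 − 6723 = 1.
  The first convergent with p² − 83·q² = 1 gives the fundamental solution (x₁, y₁) = (82, 9).
Step 2: Apply the recurrence (x_{n+1}, y_{n+1}) = (x₁x_n + 83y₁y_n, x₁y_n + y₁x_n) repeatedly.
  From (x_1, y_1) = (82, 9): x_2 = 82·82 + 83·9·9 = 13447; y_2 = 82·9 + 9·82 = 1476.
Step 3: Verify x_2² - 83·y_2² = 180821809 - 180821808 = 1 (should be 1). ✓

(x_1, y_1) = (82, 9); (x_2, y_2) = (13447, 1476).


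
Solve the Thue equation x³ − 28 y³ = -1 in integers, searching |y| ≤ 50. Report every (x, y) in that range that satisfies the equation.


The equation is x³ - 28y³ = -1. For fixed y, x³ = 28·y³ − 1, so a solution requires the RHS to be a perfect cube.
Strategy: iterate y from -50 to 50, compute RHS = 28·y³ − 1, and check whether it is a (positive or negative) perfect cube.
Check small values of y:
  y = 0: RHS = -1 = (-1)³ ⇒ x = -1 works.
  y = 1: RHS = 27 = (3)³ ⇒ x = 3 works.
  y = -1: RHS = -29 is not a perfect cube.
  y = 2: RHS = 223 is not a perfect cube.
  y = -2: RHS = -225 is not a perfect cube.
  y = 3: RHS = 755 is not a perfect cube.
  y = -3: RHS = -757 is not a perfect cube.
Continuing the search up to |y| = 50 finds no further solutions beyond those listed.
Collected solutions: (-1, 0), (3, 1).

Solutions (with |y| ≤ 50): (-1, 0), (3, 1).


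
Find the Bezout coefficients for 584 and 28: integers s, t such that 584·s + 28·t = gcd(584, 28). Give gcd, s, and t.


Euclidean algorithm on (584, 28) — divide until remainder is 0:
  584 = 20 · 28 + 24
  28 = 1 · 24 + 4
  24 = 6 · 4 + 0
gcd(584, 28) = 4.
Track Bezout coefficients alongside the remainders: start with r₀ = 584 = a·1 + b·0 (s = 1, t = 0) and r₁ = 28 = a·0 + b·1 (s = 0, t = 1); each new remainder r_{k+1} = r_{k-1} − q_k·r_k inherits s_{k+1} = s_{k-1} − q_k·s_k, t_{k+1} = t_{k-1} − q_k·t_k, so r_k = a·s_k + b·t_k at every step:
  q = 20: r = 24, s = 1 − 20·0 = 1, t = 0 − 20·1 = -20  (check: 584·1 + 28·(-20) = 24)
  q = 1: r = 4, s = 0 − 1·1 = -1, t = 1 − 1·(-20) = 21  (check: 584·(-1) + 28·21 = 4)
The row with r = 4 (the gcd) gives the Bezout coefficients s = -1, t = 21.
Result: 584 · (-1) + 28 · (21) = 4.

gcd(584, 28) = 4; s = -1, t = 21 (check: 584·(-1) + 28·21 = 4).


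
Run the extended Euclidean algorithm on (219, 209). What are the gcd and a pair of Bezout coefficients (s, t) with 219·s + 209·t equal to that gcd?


Euclidean algorithm on (219, 209) — divide until remainder is 0:
  219 = 1 · 209 + 10
  209 = 20 · 10 + 9
  10 = 1 · 9 + 1
  9 = 9 · 1 + 0
gcd(219, 209) = 1.
Track Bezout coefficients alongside the remainders: start with r₀ = 219 = a·1 + b·0 (s = 1, t = 0) and r₁ = 209 = a·0 + b·1 (s = 0, t = 1); each new remainder r_{k+1} = r_{k-1} − q_k·r_k inherits s_{k+1} = s_{k-1} − q_k·s_k, t_{k+1} = t_{k-1} − q_k·t_k, so r_k = a·s_k + b·t_k at every step:
  q = 1: r = 10, s = 1 − 1·0 = 1, t = 0 − 1·1 = -1  (check: 219·1 + 209·(-1) = 10)
  q = 20: r = 9, s = 0 − 20·1 = -20, t = 1 − 20·(-1) = 21  (check: 219·(-20) + 209·21 = 9)
  q = 1: r = 1, s = 1 − 1·(-20) = 21, t = -1 − 1·21 = -22  (check: 219·21 + 209·(-22) = 1)
The row with r = 1 (the gcd) gives the Bezout coefficients s = 21, t = -22.
Result: 219 · (21) + 209 · (-22) = 1.

gcd(219, 209) = 1; s = 21, t = -22 (check: 219·21 + 209·(-22) = 1).


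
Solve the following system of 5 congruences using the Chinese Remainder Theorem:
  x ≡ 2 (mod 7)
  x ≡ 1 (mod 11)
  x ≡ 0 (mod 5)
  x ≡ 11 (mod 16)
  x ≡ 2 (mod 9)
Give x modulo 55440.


Product of moduli M = 7 · 11 · 5 · 16 · 9 = 55440.
Merge one congruence at a time:
  Start: x ≡ 2 (mod 7).
  Combine with x ≡ 1 (mod 11); new modulus lcm = 77.
    Write x = 2 + 7·t and substitute into x ≡ 1 (mod 11): 7·t ≡ 1 − 2 = -1 (mod 11).
    Reduce coefficients mod 11: 7·t ≡ 10 (mod 11).
    The inverse of 7 mod 11 is 8 (since 7·8 = 56 = 5·11 + 1), so t ≡ 8·10 = 80 ≡ 3 (mod 11).
    Then x = 2 + 7·3 = 23, valid modulo lcm(7, 11) = 77: x ≡ 23 (mod 77).
  Combine with x ≡ 0 (mod 5); new modulus lcm = 385.
    Write x = 23 + 77·t and substitute into x ≡ 0 (mod 5): 77·t ≡ 0 − 23 = -23 (mod 5).
    Reduce coefficients mod 5: 2·t ≡ 2 (mod 5).
    The inverse of 2 mod 5 is 3 (since 2·3 = 6 = 1·5 + 1), so t ≡ 3·2 = 6 ≡ 1 (mod 5).
    Then x = 23 + 77·1 = 100, valid modulo lcm(77, 5) = 385: x ≡ 100 (mod 385).
  Combine with x ≡ 11 (mod 16); new modulus lcm = 6160.
    Write x = 100 + 385·t and substitute into x ≡ 11 (mod 16): 385·t ≡ 11 − 100 = -89 (mod 16).
    Reduce coefficients mod 16: 1·t ≡ 7 (mod 16).
    So t ≡ 7 (mod 16).
    Then x = 100 + 385·7 = 2795, valid modulo lcm(385, 16) = 6160: x ≡ 2795 (mod 6160).
  Combine with x ≡ 2 (mod 9); new modulus lcm = 55440.
    Write x = 2795 + 6160·t and substitute into x ≡ 2 (mod 9): 6160·t ≡ 2 − 2795 = -2793 (mod 9).
    Reduce coefficients mod 9: 4·t ≡ 6 (mod 9).
    The inverse of 4 mod 9 is 7 (since 4·7 = 28 = 3·9 + 1), so t ≡ 7·6 = 42 ≡ 6 (mod 9).
    Then x = 2795 + 6160·6 = 39755, valid modulo lcm(6160, 9) = 55440: x ≡ 39755 (mod 55440).
Verify against each original: 39755 mod 7 = 2, 39755 mod 11 = 1, 39755 mod 5 = 0, 39755 mod 16 = 11, 39755 mod 9 = 2.

x ≡ 39755 (mod 55440).


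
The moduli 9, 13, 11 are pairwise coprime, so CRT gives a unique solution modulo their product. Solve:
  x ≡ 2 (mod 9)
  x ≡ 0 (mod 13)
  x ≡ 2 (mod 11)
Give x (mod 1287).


Moduli 9, 13, 11 are pairwise coprime; by CRT there is a unique solution modulo M = 9 · 13 · 11 = 1287.
Solve pairwise, accumulating the modulus:
  Start with x ≡ 2 (mod 9).
  Combine with x ≡ 0 (mod 13): since gcd(9, 13) = 1, we get a unique residue mod 117.
    Write x = 2 + 9·t and substitute into x ≡ 0 (mod 13): 9·t ≡ 0 − 2 = -2 (mod 13).
    Reduce coefficients mod 13: 9·t ≡ 11 (mod 13).
    The inverse of 9 mod 13 is 3 (since 9·3 = 27 = 2·13 + 1), so t ≡ 3·11 = 33 ≡ 7 (mod 13).
    Then x = 2 + 9·7 = 65, valid modulo lcm(9, 13) = 117: x ≡ 65 (mod 117).
  Combine with x ≡ 2 (mod 11): since gcd(117, 11) = 1, we get a unique residue mod 1287.
    Write x = 65 + 117·t and substitute into x ≡ 2 (mod 11): 117·t ≡ 2 − 65 = -63 (mod 11).
    Reduce coefficients mod 11: 7·t ≡ 3 (mod 11).
    The inverse of 7 mod 11 is 8 (since 7·8 = 56 = 5·11 + 1), so t ≡ 8·3 = 24 ≡ 2 (mod 11).
    Then x = 65 + 117·2 = 299, valid modulo lcm(117, 11) = 1287: x ≡ 299 (mod 1287).
Verify: 299 mod 9 = 2 ✓, 299 mod 13 = 0 ✓, 299 mod 11 = 2 ✓.

x ≡ 299 (mod 1287).


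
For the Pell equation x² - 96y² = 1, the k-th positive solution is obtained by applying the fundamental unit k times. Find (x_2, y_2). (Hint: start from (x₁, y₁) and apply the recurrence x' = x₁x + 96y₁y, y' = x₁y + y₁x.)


Step 1: Find the fundamental solution (x₁, y₁) of x² - 96y² = 1.
  Expand √96 as a continued fraction. a₀ = ⌊√96⌋ = 9; iterate m_{k+1} = d_k·a_k − m_k, d_{k+1} = (96 − m_{k+1}²)/d_k, a_{k+1} = ⌊(a₀ + m_{k+1})/d_{k+1}⌋ (starting m₀ = 0, d₀ = 1), with convergents p_k = a_k·p_{k-1} + p_{k-2}, q_k = a_k·q_{k-1} + q_{k-2} (p₋₁ = 1, q₋₁ = 0):
  k = 0: a₀ = 9; p₀/q₀ = 9/1; p₀² − 96·q₀² = 81 − 96 = -15.
  k = 1: m = 9, d = 15, a = ⌊(9 + 9)/15⌋ = 1; p/q = (1·9 + 1)/(1·1 + 0) = 10/1; p² − 96·q² = 100 − 96 = 4.
  k = 2: m = 6, d = 4, a = ⌊(9 + 6)/4⌋ = 3; p/q = (3·10 + 9)/(3·1 + 1) = 39/4; p² − 96·q² = 1521 − 1536 = -15.
  k = 3: m = 6, d = 15, a = ⌊(9 + 6)/15⌋ = 1; p/q = (1·39 + 10)/(1·4 + 1) = 49/5; p² − 96·q² = 2401 − 2400 = 1.
  The first convergent with p² − 96·q² = 1 gives the fundamental solution (x₁, y₁) = (49, 5).
Step 2: Apply the recurrence (x_{n+1}, y_{n+1}) = (x₁x_n + 96y₁y_n, x₁y_n + y₁x_n) repeatedly.
  From (x_1, y_1) = (49, 5): x_2 = 49·49 + 96·5·5 = 4801; y_2 = 49·5 + 5·49 = 490.
Step 3: Verify x_2² - 96·y_2² = 23049601 - 23049600 = 1 (should be 1). ✓

(x_1, y_1) = (49, 5); (x_2, y_2) = (4801, 490).


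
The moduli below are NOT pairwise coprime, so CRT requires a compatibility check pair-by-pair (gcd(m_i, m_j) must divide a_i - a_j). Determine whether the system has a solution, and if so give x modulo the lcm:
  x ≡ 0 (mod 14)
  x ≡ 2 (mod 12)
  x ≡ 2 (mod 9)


Moduli 14, 12, 9 are not pairwise coprime, so CRT works modulo lcm(m_i) when all pairwise compatibility conditions hold.
Pairwise compatibility: gcd(m_i, m_j) must divide a_i - a_j for every pair.
Merge one congruence at a time:
  Start: x ≡ 0 (mod 14).
  Combine with x ≡ 2 (mod 12): gcd(14, 12) = 2; 2 - 0 = 2, which IS divisible by 2, so compatible.
    Write x = 0 + 14·t and substitute into x ≡ 2 (mod 12): 14·t ≡ 2 − 0 = 2 (mod 12).
    Divide the congruence (and modulus) by g = 2: 7·t ≡ 1 (mod 6).
    Reduce coefficients mod 6: 1·t ≡ 1 (mod 6).
    So t ≡ 1 (mod 6).
    Then x = 0 + 14·1 = 14, valid modulo lcm(14, 12) = 84: x ≡ 14 (mod 84).
  Combine with x ≡ 2 (mod 9): gcd(84, 9) = 3; 2 - 14 = -12, which IS divisible by 3, so compatible.
    Write x = 14 + 84·t and substitute into x ≡ 2 (mod 9): 84·t ≡ 2 − 14 = -12 (mod 9).
    Divide the congruence (and modulus) by g = 3: 28·t ≡ -4 (mod 3).
    Reduce coefficients mod 3: 1·t ≡ 2 (mod 3).
    So t ≡ 2 (mod 3).
    Then x = 14 + 84·2 = 182, valid modulo lcm(84, 9) = 252: x ≡ 182 (mod 252).
Verify: 182 mod 14 = 0, 182 mod 12 = 2, 182 mod 9 = 2.

x ≡ 182 (mod 252).


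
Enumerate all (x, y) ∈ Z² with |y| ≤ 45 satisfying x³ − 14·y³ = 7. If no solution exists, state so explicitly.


The equation is x³ - 14y³ = 7. For fixed y, x³ = 14·y³ + 7, so a solution requires the RHS to be a perfect cube.
Strategy: iterate y from -45 to 45, compute RHS = 14·y³ + 7, and check whether it is a (positive or negative) perfect cube.
Check small values of y:
  y = 0: RHS = 7 is not a perfect cube.
  y = 1: RHS = 21 is not a perfect cube.
  y = -1: RHS = -7 is not a perfect cube.
  y = 2: RHS = 119 is not a perfect cube.
  y = -2: RHS = -105 is not a perfect cube.
  y = 3: RHS = 385 is not a perfect cube.
  y = -3: RHS = -371 is not a perfect cube.
Continuing the search up to |y| = 45 finds no solutions either.
No (x, y) in the scanned range satisfies the equation.

No integer solutions with |y| ≤ 45.


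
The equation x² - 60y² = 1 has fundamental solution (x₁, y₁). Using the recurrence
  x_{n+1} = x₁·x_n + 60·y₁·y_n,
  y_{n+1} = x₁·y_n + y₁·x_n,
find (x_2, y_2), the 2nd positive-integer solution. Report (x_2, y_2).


Step 1: Find the fundamental solution (x₁, y₁) of x² - 60y² = 1.
  Expand √60 as a continued fraction. a₀ = ⌊√60⌋ = 7; iterate m_{k+1} = d_k·a_k − m_k, d_{k+1} = (60 − m_{k+1}²)/d_k, a_{k+1} = ⌊(a₀ + m_{k+1})/d_{k+1}⌋ (starting m₀ = 0, d₀ = 1), with convergents p_k = a_k·p_{k-1} + p_{k-2}, q_k = a_k·q_{k-1} + q_{k-2} (p₋₁ = 1, q₋₁ = 0):
  k = 0: a₀ = 7; p₀/q₀ = 7/1; p₀² − 60·q₀² = 49 − 60 = -11.
  k = 1: m = 7, d = 11, a = ⌊(7 + 7)/11⌋ = 1; p/q = (1·7 + 1)/(1·1 + 0) = 8/1; p² − 60·q² = 64 − 60 = 4.
  k = 2: m = 4, d = 4, a = ⌊(7 + 4)/4⌋ = 2; p/q = (2·8 + 7)/(2·1 + 1) = 23/3; p² − 60·q² = 529 − 540 = -11.
  k = 3: m = 4, d = 11, a = ⌊(7 + 4)/11⌋ = 1; p/q = (1·23 + 8)/(1·3 + 1) = 31/4; p² − 60·q² = 961 − 960 = 1.
  The first convergent with p² − 60·q² = 1 gives the fundamental solution (x₁, y₁) = (31, 4).
Step 2: Apply the recurrence (x_{n+1}, y_{n+1}) = (x₁x_n + 60y₁y_n, x₁y_n + y₁x_n) repeatedly.
  From (x_1, y_1) = (31, 4): x_2 = 31·31 + 60·4·4 = 1921; y_2 = 31·4 + 4·31 = 248.
Step 3: Verify x_2² - 60·y_2² = 3690241 - 3690240 = 1 (should be 1). ✓

(x_1, y_1) = (31, 4); (x_2, y_2) = (1921, 248).


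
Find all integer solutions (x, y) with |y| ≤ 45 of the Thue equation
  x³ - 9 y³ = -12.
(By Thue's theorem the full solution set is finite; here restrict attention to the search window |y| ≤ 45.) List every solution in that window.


The equation is x³ - 9y³ = -12. For fixed y, x³ = 9·y³ − 12, so a solution requires the RHS to be a perfect cube.
Strategy: iterate y from -45 to 45, compute RHS = 9·y³ − 12, and check whether it is a (positive or negative) perfect cube.
Check small values of y:
  y = 0: RHS = -12 is not a perfect cube.
  y = 1: RHS = -3 is not a perfect cube.
  y = -1: RHS = -21 is not a perfect cube.
  y = 2: RHS = 60 is not a perfect cube.
  y = -2: RHS = -84 is not a perfect cube.
  y = 3: RHS = 231 is not a perfect cube.
  y = -3: RHS = -255 is not a perfect cube.
Continuing the search up to |y| = 45 finds no solutions either.
No (x, y) in the scanned range satisfies the equation.

No integer solutions with |y| ≤ 45.


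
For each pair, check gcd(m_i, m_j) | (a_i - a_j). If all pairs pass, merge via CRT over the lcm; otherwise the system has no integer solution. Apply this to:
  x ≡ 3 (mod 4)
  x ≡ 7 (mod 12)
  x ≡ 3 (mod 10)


Moduli 4, 12, 10 are not pairwise coprime, so CRT works modulo lcm(m_i) when all pairwise compatibility conditions hold.
Pairwise compatibility: gcd(m_i, m_j) must divide a_i - a_j for every pair.
Merge one congruence at a time:
  Start: x ≡ 3 (mod 4).
  Combine with x ≡ 7 (mod 12): gcd(4, 12) = 4; 7 - 3 = 4, which IS divisible by 4, so compatible.
    Write x = 3 + 4·t and substitute into x ≡ 7 (mod 12): 4·t ≡ 7 − 3 = 4 (mod 12).
    Divide the congruence (and modulus) by g = 4: 1·t ≡ 1 (mod 3).
    So t ≡ 1 (mod 3).
    Then x = 3 + 4·1 = 7, valid modulo lcm(4, 12) = 12: x ≡ 7 (mod 12).
  Combine with x ≡ 3 (mod 10): gcd(12, 10) = 2; 3 - 7 = -4, which IS divisible by 2, so compatible.
    Write x = 7 + 12·t and substitute into x ≡ 3 (mod 10): 12·t ≡ 3 − 7 = -4 (mod 10).
    Divide the congruence (and modulus) by g = 2: 6·t ≡ -2 (mod 5).
    Reduce coefficients mod 5: 1·t ≡ 3 (mod 5).
    So t ≡ 3 (mod 5).
    Then x = 7 + 12·3 = 43, valid modulo lcm(12, 10) = 60: x ≡ 43 (mod 60).
Verify: 43 mod 4 = 3, 43 mod 12 = 7, 43 mod 10 = 3.

x ≡ 43 (mod 60).


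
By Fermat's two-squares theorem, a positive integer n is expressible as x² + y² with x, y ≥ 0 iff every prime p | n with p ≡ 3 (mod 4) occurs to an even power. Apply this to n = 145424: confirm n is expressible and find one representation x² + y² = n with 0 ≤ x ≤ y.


Step 1: Factor n = 145424 = 2^4 · 61 · 149.
Step 2: Check the mod-4 condition on each prime factor: 2 = 2 (special); 61 ≡ 1 (mod 4), exponent 1; 149 ≡ 1 (mod 4), exponent 1.
All primes ≡ 3 (mod 4) appear to even exponent (or don't appear), so by the two-squares theorem n IS expressible as a sum of two squares.
Step 3: Build a representation. Group n = k² · m with k = 4 and m = 61 · 149 = 9089 (a product of primes ≡ 1 (mod 4)); a representation of m scales to one of n via (k·x)² + (k·y)² = k²(x² + y²). Each prime p ≡ 1 (mod 4) is itself a sum of two squares; find a² by testing p − a² for a perfect square:
  61: 61 − 1² = 60, 61 − 2² = 57, 61 − 3² = 52, 61 − 4² = 45, 61 − 5² = 36 = 6² ⇒ 61 = 5² + 6².
  149: 149 − 1² = 148, 149 − 2² = 145, 149 − 3² = 140, 149 − 4² = 133, 149 − 5² = 124, 149 − 6² = 113, 149 − 7² = 100 = 10² ⇒ 149 = 7² + 10².
  Combine using the Brahmagupta–Fibonacci identity (a² + b²)(c² + d²) = (ac − bd)² + (ad + bc)² = (ac + bd)² + (ad − bc)²:
  61 · 149 = 9089: from (5² + 6²)(7² + 10²), take (5·7 − 6·10, 5·10 + 6·7) = (35 − 60, 50 + 42) = (-25, 92); dropping signs (only squares matter) gives (25, 92); check 25² + 92² = 625 + 8464 = 9089 ✓.
  Scale by k = 4: (4·25, 4·92) = (100, 368).
Step 4: Order so x ≤ y and verify: 100² + 368² = 10000 + 135424 = 145424 = n. ✓

n = 145424 = 100² + 368² (one valid representation with x ≤ y).


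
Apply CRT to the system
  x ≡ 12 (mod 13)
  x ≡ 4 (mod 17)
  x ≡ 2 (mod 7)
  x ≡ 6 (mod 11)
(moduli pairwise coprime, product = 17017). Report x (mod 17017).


Product of moduli M = 13 · 17 · 7 · 11 = 17017.
Merge one congruence at a time:
  Start: x ≡ 12 (mod 13).
  Combine with x ≡ 4 (mod 17); new modulus lcm = 221.
    Write x = 12 + 13·t and substitute into x ≡ 4 (mod 17): 13·t ≡ 4 − 12 = -8 (mod 17).
    Reduce coefficients mod 17: 13·t ≡ 9 (mod 17).
    The inverse of 13 mod 17 is 4 (since 13·4 = 52 = 3·17 + 1), so t ≡ 4·9 = 36 ≡ 2 (mod 17).
    Then x = 12 + 13·2 = 38, valid modulo lcm(13, 17) = 221: x ≡ 38 (mod 221).
  Combine with x ≡ 2 (mod 7); new modulus lcm = 1547.
    Write x = 38 + 221·t and substitute into x ≡ 2 (mod 7): 221·t ≡ 2 − 38 = -36 (mod 7).
    Reduce coefficients mod 7: 4·t ≡ 6 (mod 7).
    The inverse of 4 mod 7 is 2 (since 4·2 = 8 = 1·7 + 1), so t ≡ 2·6 = 12 ≡ 5 (mod 7).
    Then x = 38 + 221·5 = 1143, valid modulo lcm(221, 7) = 1547: x ≡ 1143 (mod 1547).
  Combine with x ≡ 6 (mod 11); new modulus lcm = 17017.
    Write x = 1143 + 1547·t and substitute into x ≡ 6 (mod 11): 1547·t ≡ 6 − 1143 = -1137 (mod 11).
    Reduce coefficients mod 11: 7·t ≡ 7 (mod 11).
    The inverse of 7 mod 11 is 8 (since 7·8 = 56 = 5·11 + 1), so t ≡ 8·7 = 56 ≡ 1 (mod 11).
    Then x = 1143 + 1547·1 = 2690, valid modulo lcm(1547, 11) = 17017: x ≡ 2690 (mod 17017).
Verify against each original: 2690 mod 13 = 12, 2690 mod 17 = 4, 2690 mod 7 = 2, 2690 mod 11 = 6.

x ≡ 2690 (mod 17017).


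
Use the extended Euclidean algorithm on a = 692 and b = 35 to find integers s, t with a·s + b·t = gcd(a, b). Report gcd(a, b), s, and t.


Euclidean algorithm on (692, 35) — divide until remainder is 0:
  692 = 19 · 35 + 27
  35 = 1 · 27 + 8
  27 = 3 · 8 + 3
  8 = 2 · 3 + 2
  3 = 1 · 2 + 1
  2 = 2 · 1 + 0
gcd(692, 35) = 1.
Track Bezout coefficients alongside the remainders: start with r₀ = 692 = a·1 + b·0 (s = 1, t = 0) and r₁ = 35 = a·0 + b·1 (s = 0, t = 1); each new remainder r_{k+1} = r_{k-1} − q_k·r_k inherits s_{k+1} = s_{k-1} − q_k·s_k, t_{k+1} = t_{k-1} − q_k·t_k, so r_k = a·s_k + b·t_k at every step:
  q = 19: r = 27, s = 1 − 19·0 = 1, t = 0 − 19·1 = -19  (check: 692·1 + 35·(-19) = 27)
  q = 1: r = 8, s = 0 − 1·1 = -1, t = 1 − 1·(-19) = 20  (check: 692·(-1) + 35·20 = 8)
  q = 3: r = 3, s = 1 − 3·(-1) = 4, t = -19 − 3·20 = -79  (check: 692·4 + 35·(-79) = 3)
  q = 2: r = 2, s = -1 − 2·4 = -9, t = 20 − 2·(-79) = 178  (check: 692·(-9) + 35·178 = 2)
  q = 1: r = 1, s = 4 − 1·(-9) = 13, t = -79 − 1·178 = -257  (check: 692·13 + 35·(-257) = 1)
The row with r = 1 (the gcd) gives the Bezout coefficients s = 13, t = -257.
Result: 692 · (13) + 35 · (-257) = 1.

gcd(692, 35) = 1; s = 13, t = -257 (check: 692·13 + 35·(-257) = 1).


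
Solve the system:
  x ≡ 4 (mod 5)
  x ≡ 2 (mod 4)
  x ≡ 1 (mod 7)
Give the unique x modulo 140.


Moduli 5, 4, 7 are pairwise coprime; by CRT there is a unique solution modulo M = 5 · 4 · 7 = 140.
Solve pairwise, accumulating the modulus:
  Start with x ≡ 4 (mod 5).
  Combine with x ≡ 2 (mod 4): since gcd(5, 4) = 1, we get a unique residue mod 20.
    Write x = 4 + 5·t and substitute into x ≡ 2 (mod 4): 5·t ≡ 2 − 4 = -2 (mod 4).
    Reduce coefficients mod 4: 1·t ≡ 2 (mod 4).
    So t ≡ 2 (mod 4).
    Then x = 4 + 5·2 = 14, valid modulo lcm(5, 4) = 20: x ≡ 14 (mod 20).
  Combine with x ≡ 1 (mod 7): since gcd(20, 7) = 1, we get a unique residue mod 140.
    Write x = 14 + 20·t and substitute into x ≡ 1 (mod 7): 20·t ≡ 1 − 14 = -13 (mod 7).
    Reduce coefficients mod 7: 6·t ≡ 1 (mod 7).
    The inverse of 6 mod 7 is 6 (since 6·6 = 36 = 5·7 + 1), so t ≡ 6·1 = 6 ≡ 6 (mod 7).
    Then x = 14 + 20·6 = 134, valid modulo lcm(20, 7) = 140: x ≡ 134 (mod 140).
Verify: 134 mod 5 = 4 ✓, 134 mod 4 = 2 ✓, 134 mod 7 = 1 ✓.

x ≡ 134 (mod 140).


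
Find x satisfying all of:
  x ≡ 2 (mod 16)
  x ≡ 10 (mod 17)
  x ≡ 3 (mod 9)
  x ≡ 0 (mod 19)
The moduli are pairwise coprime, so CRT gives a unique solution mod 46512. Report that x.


Product of moduli M = 16 · 17 · 9 · 19 = 46512.
Merge one congruence at a time:
  Start: x ≡ 2 (mod 16).
  Combine with x ≡ 10 (mod 17); new modulus lcm = 272.
    Write x = 2 + 16·t and substitute into x ≡ 10 (mod 17): 16·t ≡ 10 − 2 = 8 (mod 17).
    The inverse of 16 mod 17 is 16 (since 16·16 = 256 = 15·17 + 1), so t ≡ 16·8 = 128 ≡ 9 (mod 17).
    Then x = 2 + 16·9 = 146, valid modulo lcm(16, 17) = 272: x ≡ 146 (mod 272).
  Combine with x ≡ 3 (mod 9); new modulus lcm = 2448.
    Write x = 146 + 272·t and substitute into x ≡ 3 (mod 9): 272·t ≡ 3 − 146 = -143 (mod 9).
    Reduce coefficients mod 9: 2·t ≡ 1 (mod 9).
    The inverse of 2 mod 9 is 5 (since 2·5 = 10 = 1·9 + 1), so t ≡ 5·1 = 5 ≡ 5 (mod 9).
    Then x = 146 + 272·5 = 1506, valid modulo lcm(272, 9) = 2448: x ≡ 1506 (mod 2448).
  Combine with x ≡ 0 (mod 19); new modulus lcm = 46512.
    Write x = 1506 + 2448·t and substitute into x ≡ 0 (mod 19): 2448·t ≡ 0 − 1506 = -1506 (mod 19).
    Reduce coefficients mod 19: 16·t ≡ 14 (mod 19).
    The inverse of 16 mod 19 is 6 (since 16·6 = 96 = 5·19 + 1), so t ≡ 6·14 = 84 ≡ 8 (mod 19).
    Then x = 1506 + 2448·8 = 21090, valid modulo lcm(2448, 19) = 46512: x ≡ 21090 (mod 46512).
Verify against each original: 21090 mod 16 = 2, 21090 mod 17 = 10, 21090 mod 9 = 3, 21090 mod 19 = 0.

x ≡ 21090 (mod 46512).


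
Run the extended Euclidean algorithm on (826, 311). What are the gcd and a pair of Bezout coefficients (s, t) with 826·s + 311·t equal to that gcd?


Euclidean algorithm on (826, 311) — divide until remainder is 0:
  826 = 2 · 311 + 204
  311 = 1 · 204 + 107
  204 = 1 · 107 + 97
  107 = 1 · 97 + 10
  97 = 9 · 10 + 7
  10 = 1 · 7 + 3
  7 = 2 · 3 + 1
  3 = 3 · 1 + 0
gcd(826, 311) = 1.
Track Bezout coefficients alongside the remainders: start with r₀ = 826 = a·1 + b·0 (s = 1, t = 0) and r₁ = 311 = a·0 + b·1 (s = 0, t = 1); each new remainder r_{k+1} = r_{k-1} − q_k·r_k inherits s_{k+1} = s_{k-1} − q_k·s_k, t_{k+1} = t_{k-1} − q_k·t_k, so r_k = a·s_k + b·t_k at every step:
  q = 2: r = 204, s = 1 − 2·0 = 1, t = 0 − 2·1 = -2  (check: 826·1 + 311·(-2) = 204)
  q = 1: r = 107, s = 0 − 1·1 = -1, t = 1 − 1·(-2) = 3  (check: 826·(-1) + 311·3 = 107)
  q = 1: r = 97, s = 1 − 1·(-1) = 2, t = -2 − 1·3 = -5  (check: 826·2 + 311·(-5) = 97)
  q = 1: r = 10, s = -1 − 1·2 = -3, t = 3 − 1·(-5) = 8  (check: 826·(-3) + 311·8 = 10)
  q = 9: r = 7, s = 2 − 9·(-3) = 29, t = -5 − 9·8 = -77  (check: 826·29 + 311·(-77) = 7)
  q = 1: r = 3, s = -3 − 1·29 = -32, t = 8 − 1·(-77) = 85  (check: 826·(-32) + 311·85 = 3)
  q = 2: r = 1, s = 29 − 2·(-32) = 93, t = -77 − 2·85 = -247  (check: 826·93 + 311·(-247) = 1)
The row with r = 1 (the gcd) gives the Bezout coefficients s = 93, t = -247.
Result: 826 · (93) + 311 · (-247) = 1.

gcd(826, 311) = 1; s = 93, t = -247 (check: 826·93 + 311·(-247) = 1).


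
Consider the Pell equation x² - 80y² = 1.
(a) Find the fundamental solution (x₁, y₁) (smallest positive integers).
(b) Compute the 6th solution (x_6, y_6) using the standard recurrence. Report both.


Step 1: Find the fundamental solution (x₁, y₁) of x² - 80y² = 1.
  Expand √80 as a continued fraction. a₀ = ⌊√80⌋ = 8; iterate m_{k+1} = d_k·a_k − m_k, d_{k+1} = (80 − m_{k+1}²)/d_k, a_{k+1} = ⌊(a₀ + m_{k+1})/d_{k+1}⌋ (starting m₀ = 0, d₀ = 1), with convergents p_k = a_k·p_{k-1} + p_{k-2}, q_k = a_k·q_{k-1} + q_{k-2} (p₋₁ = 1, q₋₁ = 0):
  k = 0: a₀ = 8; p₀/q₀ = 8/1; p₀² − 80·q₀² = 64 − 80 = -16.
  k = 1: m = 8, d = 16, a = ⌊(8 + 8)/16⌋ = 1; p/q = (1·8 + 1)/(1·1 + 0) = 9/1; p² − 80·q² = 81 − 80 = 1.
  The first convergent with p² − 80·q² = 1 gives the fundamental solution (x₁, y₁) = (9, 1).
Step 2: Apply the recurrence (x_{n+1}, y_{n+1}) = (x₁x_n + 80y₁y_n, x₁y_n + y₁x_n) repeatedly.
  From (x_1, y_1) = (9, 1): x_2 = 9·9 + 80·1·1 = 161; y_2 = 9·1 + 1·9 = 18.
  From (x_2, y_2) = (161, 18): x_3 = 9·161 + 80·1·18 = 2889; y_3 = 9·18 + 1·161 = 323.
  From (x_3, y_3) = (2889, 323): x_4 = 9·2889 + 80·1·323 = 51841; y_4 = 9·323 + 1·2889 = 5796.
  From (x_4, y_4) = (51841, 5796): x_5 = 9·51841 + 80·1·5796 = 930249; y_5 = 9·5796 + 1·51841 = 104005.
  From (x_5, y_5) = (930249, 104005): x_6 = 9·930249 + 80·1·104005 = 16692641; y_6 = 9·104005 + 1·930249 = 1866294.
Step 3: Verify x_6² - 80·y_6² = 278644263554881 - 278644263554880 = 1 (should be 1). ✓

(x_1, y_1) = (9, 1); (x_6, y_6) = (16692641, 1866294).


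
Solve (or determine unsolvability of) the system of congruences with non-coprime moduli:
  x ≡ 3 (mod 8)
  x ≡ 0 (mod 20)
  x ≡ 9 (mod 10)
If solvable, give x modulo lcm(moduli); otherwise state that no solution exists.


Moduli 8, 20, 10 are not pairwise coprime, so CRT works modulo lcm(m_i) when all pairwise compatibility conditions hold.
Pairwise compatibility: gcd(m_i, m_j) must divide a_i - a_j for every pair.
Merge one congruence at a time:
  Start: x ≡ 3 (mod 8).
  Combine with x ≡ 0 (mod 20): gcd(8, 20) = 4, and 0 - 3 = -3 is NOT divisible by 4.
    ⇒ system is inconsistent (no integer solution).

No solution (the system is inconsistent).


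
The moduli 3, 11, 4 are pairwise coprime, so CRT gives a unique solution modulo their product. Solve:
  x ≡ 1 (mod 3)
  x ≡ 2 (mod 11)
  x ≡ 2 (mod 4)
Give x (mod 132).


Moduli 3, 11, 4 are pairwise coprime; by CRT there is a unique solution modulo M = 3 · 11 · 4 = 132.
Solve pairwise, accumulating the modulus:
  Start with x ≡ 1 (mod 3).
  Combine with x ≡ 2 (mod 11): since gcd(3, 11) = 1, we get a unique residue mod 33.
    Write x = 1 + 3·t and substitute into x ≡ 2 (mod 11): 3·t ≡ 2 − 1 = 1 (mod 11).
    The inverse of 3 mod 11 is 4 (since 3·4 = 12 = 1·11 + 1), so t ≡ 4·1 = 4 ≡ 4 (mod 11).
    Then x = 1 + 3·4 = 13, valid modulo lcm(3, 11) = 33: x ≡ 13 (mod 33).
  Combine with x ≡ 2 (mod 4): since gcd(33, 4) = 1, we get a unique residue mod 132.
    Write x = 13 + 33·t and substitute into x ≡ 2 (mod 4): 33·t ≡ 2 − 13 = -11 (mod 4).
    Reduce coefficients mod 4: 1·t ≡ 1 (mod 4).
    So t ≡ 1 (mod 4).
    Then x = 13 + 33·1 = 46, valid modulo lcm(33, 4) = 132: x ≡ 46 (mod 132).
Verify: 46 mod 3 = 1 ✓, 46 mod 11 = 2 ✓, 46 mod 4 = 2 ✓.

x ≡ 46 (mod 132).


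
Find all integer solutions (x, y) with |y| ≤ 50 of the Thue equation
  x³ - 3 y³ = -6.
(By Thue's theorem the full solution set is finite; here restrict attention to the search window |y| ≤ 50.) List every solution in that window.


The equation is x³ - 3y³ = -6. For fixed y, x³ = 3·y³ − 6, so a solution requires the RHS to be a perfect cube.
Strategy: iterate y from -50 to 50, compute RHS = 3·y³ − 6, and check whether it is a (positive or negative) perfect cube.
Check small values of y:
  y = 0: RHS = -6 is not a perfect cube.
  y = 1: RHS = -3 is not a perfect cube.
  y = -1: RHS = -9 is not a perfect cube.
  y = 2: RHS = 18 is not a perfect cube.
  y = -2: RHS = -30 is not a perfect cube.
  y = 3: RHS = 75 is not a perfect cube.
  y = -3: RHS = -87 is not a perfect cube.
Continuing the search up to |y| = 50 finds no solutions either.
No (x, y) in the scanned range satisfies the equation.

No integer solutions with |y| ≤ 50.


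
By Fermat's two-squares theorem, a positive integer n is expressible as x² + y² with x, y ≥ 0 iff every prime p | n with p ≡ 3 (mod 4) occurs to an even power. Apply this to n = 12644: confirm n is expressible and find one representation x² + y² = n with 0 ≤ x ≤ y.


Step 1: Factor n = 12644 = 2^2 · 29 · 109.
Step 2: Check the mod-4 condition on each prime factor: 2 = 2 (special); 29 ≡ 1 (mod 4), exponent 1; 109 ≡ 1 (mod 4), exponent 1.
All primes ≡ 3 (mod 4) appear to even exponent (or don't appear), so by the two-squares theorem n IS expressible as a sum of two squares.
Step 3: Build a representation. Group n = k² · m with k = 2 and m = 29 · 109 = 3161 (a product of primes ≡ 1 (mod 4)); a representation of m scales to one of n via (k·x)² + (k·y)² = k²(x² + y²). Each prime p ≡ 1 (mod 4) is itself a sum of two squares; find a² by testing p − a² for a perfect square:
  29: 29 − 1² = 28, 29 − 2² = 25 = 5² ⇒ 29 = 2² + 5².
  109: 109 − 1² = 108, 109 − 2² = 105, 109 − 3² = 100 = 10² ⇒ 109 = 3² + 10².
  Combine using the Brahmagupta–Fibonacci identity (a² + b²)(c² + d²) = (ac − bd)² + (ad + bc)² = (ac + bd)² + (ad − bc)²:
  29 · 109 = 3161: from (2² + 5²)(3² + 10²), take (2·3 − 5·10, 2·10 + 5·3) = (6 − 50, 20 + 15) = (-44, 35); dropping signs (only squares matter) gives (44, 35); check 44² + 35² = 1936 + 1225 = 3161 ✓.
  Scale by k = 2: (2·44, 2·35) = (88, 70).
Step 4: Order so x ≤ y and verify: 70² + 88² = 4900 + 7744 = 12644 = n. ✓

n = 12644 = 70² + 88² (one valid representation with x ≤ y).


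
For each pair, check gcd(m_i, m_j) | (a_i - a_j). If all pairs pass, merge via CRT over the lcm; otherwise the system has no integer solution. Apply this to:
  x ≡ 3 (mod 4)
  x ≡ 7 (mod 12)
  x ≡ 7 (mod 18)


Moduli 4, 12, 18 are not pairwise coprime, so CRT works modulo lcm(m_i) when all pairwise compatibility conditions hold.
Pairwise compatibility: gcd(m_i, m_j) must divide a_i - a_j for every pair.
Merge one congruence at a time:
  Start: x ≡ 3 (mod 4).
  Combine with x ≡ 7 (mod 12): gcd(4, 12) = 4; 7 - 3 = 4, which IS divisible by 4, so compatible.
    Write x = 3 + 4·t and substitute into x ≡ 7 (mod 12): 4·t ≡ 7 − 3 = 4 (mod 12).
    Divide the congruence (and modulus) by g = 4: 1·t ≡ 1 (mod 3).
    So t ≡ 1 (mod 3).
    Then x = 3 + 4·1 = 7, valid modulo lcm(4, 12) = 12: x ≡ 7 (mod 12).
  Combine with x ≡ 7 (mod 18): gcd(12, 18) = 6; 7 - 7 = 0, which IS divisible by 6, so compatible.
    Write x = 7 + 12·t and substitute into x ≡ 7 (mod 18): 12·t ≡ 7 − 7 = 0 (mod 18).
    Divide the congruence (and modulus) by g = 6: 2·t ≡ 0 (mod 3).
    The inverse of 2 mod 3 is 2 (since 2·2 = 4 = 1·3 + 1), so t ≡ 2·0 = 0 ≡ 0 (mod 3).
    Then x = 7 + 12·0 = 7, valid modulo lcm(12, 18) = 36: x ≡ 7 (mod 36).
Verify: 7 mod 4 = 3, 7 mod 12 = 7, 7 mod 18 = 7.

x ≡ 7 (mod 36).


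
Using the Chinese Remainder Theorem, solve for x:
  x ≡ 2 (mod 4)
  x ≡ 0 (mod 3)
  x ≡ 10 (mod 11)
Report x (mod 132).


Moduli 4, 3, 11 are pairwise coprime; by CRT there is a unique solution modulo M = 4 · 3 · 11 = 132.
Solve pairwise, accumulating the modulus:
  Start with x ≡ 2 (mod 4).
  Combine with x ≡ 0 (mod 3): since gcd(4, 3) = 1, we get a unique residue mod 12.
    Write x = 2 + 4·t and substitute into x ≡ 0 (mod 3): 4·t ≡ 0 − 2 = -2 (mod 3).
    Reduce coefficients mod 3: 1·t ≡ 1 (mod 3).
    So t ≡ 1 (mod 3).
    Then x = 2 + 4·1 = 6, valid modulo lcm(4, 3) = 12: x ≡ 6 (mod 12).
  Combine with x ≡ 10 (mod 11): since gcd(12, 11) = 1, we get a unique residue mod 132.
    Write x = 6 + 12·t and substitute into x ≡ 10 (mod 11): 12·t ≡ 10 − 6 = 4 (mod 11).
    Reduce coefficients mod 11: 1·t ≡ 4 (mod 11).
    So t ≡ 4 (mod 11).
    Then x = 6 + 12·4 = 54, valid modulo lcm(12, 11) = 132: x ≡ 54 (mod 132).
Verify: 54 mod 4 = 2 ✓, 54 mod 3 = 0 ✓, 54 mod 11 = 10 ✓.

x ≡ 54 (mod 132).
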